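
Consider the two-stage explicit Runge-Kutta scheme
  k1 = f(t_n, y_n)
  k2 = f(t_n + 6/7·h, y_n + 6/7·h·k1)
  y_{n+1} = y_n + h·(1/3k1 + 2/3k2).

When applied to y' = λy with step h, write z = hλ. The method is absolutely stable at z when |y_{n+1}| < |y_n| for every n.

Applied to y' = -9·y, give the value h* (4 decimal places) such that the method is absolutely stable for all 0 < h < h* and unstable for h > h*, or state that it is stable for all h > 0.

(-1.7500,0); λ=-9 ⇒ h* = (7/4)/9 = 0.1944.

With y'=λy (z=hλ):
  k1=λy_n ⇒ h·k1=z·y_n;  k2=λ(1+6/7z)y_n ⇒ h·k2=z(1+6/7z)y_n
  y_{n+1}/y_n = 1 + 1/3z + 2/3z(1+6/7z) = 1 + z + 4/7z²
  Hence R(z) = 1 + z + 4/7z².

Solve |R(x)|<1 on ℝ⁻.
x=-0.57: |R|=0.6157
R=1: x+4/7x²=0 ⇒ x=−7/4=-1.7500; min R=1−1/(4·4/7)=0.5625>−1
Confirm numerically:
  x=-1.621: |R|=0.88051 <1
  x=-1.427: |R|=0.73662 <1
  x=-1.002: |R|=0.57172 <1
  x=-2.178: |R|=1.53268 >1
  x=-1.897: |R|=1.15935 >1
Stable set (-1.7500, 0).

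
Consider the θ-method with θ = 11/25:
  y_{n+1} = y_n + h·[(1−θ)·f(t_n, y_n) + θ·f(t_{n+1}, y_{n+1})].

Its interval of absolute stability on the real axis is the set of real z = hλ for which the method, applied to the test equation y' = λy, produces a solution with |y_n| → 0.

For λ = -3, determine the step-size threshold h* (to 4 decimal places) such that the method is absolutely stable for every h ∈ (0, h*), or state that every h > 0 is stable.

(-16.6667,0); λ=-3 ⇒ h* = (50/3)/3 = 5.5556.

With y'=λy (z=hλ):
  y_{n+1} = y_n + z·[14/25·y_n + 11/25·y_{n+1}] ⇒ (1 − 11/25z)y_{n+1} = (1 + 14/25z)y_n
  R(z) = (1 + 14/25z)/(1 − 11/25z).

Boundary: |R(x)|=1, x<0.
x=-1.31: |R|=0.1690
R=−1: 1+14/25x = −1+11/25x ⇒ -3/25x=2 ⇒ x=2/(-3/25)=-16.6667
Confirm numerically:
  x=-15.889: |R|=0.98832 <1
  x=-13.217: |R|=0.93926 <1
  x=-11.531: |R|=0.89853 <1
  x=-11.104: |R|=0.88659 <1
  x=-17.006: |R|=1.00480 >1
  x=-16.736: |R|=1.00099 >1
Stable set (-16.6667, 0).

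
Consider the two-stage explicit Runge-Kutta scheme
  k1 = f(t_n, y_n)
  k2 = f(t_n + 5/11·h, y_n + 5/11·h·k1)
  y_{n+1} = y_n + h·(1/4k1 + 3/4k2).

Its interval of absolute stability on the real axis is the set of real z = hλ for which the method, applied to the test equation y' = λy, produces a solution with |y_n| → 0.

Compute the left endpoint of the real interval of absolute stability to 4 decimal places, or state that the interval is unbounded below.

On y'=λy, z=hλ:
  k1=λy_n ⇒ h·k1=z·y_n;  k2=λ(1+5/11z)y_n ⇒ h·k2=z(1+5/11z)y_n
  y_{n+1}/y_n = 1 + 1/4z + 3/4z(1+5/11z) = 1 + z + 15/44z²
  so R(z) = 1 + z + 15/44z².

Boundary: |R(x)|=1, x<0.
x=-1.64: |R|=0.2769
R=1: x+15/44x²=0 ⇒ x=−44/15=-2.9333; min R=1−1/(4·15/44)=0.2667>−1
Confirm numerically:
  x=-2.856: |R|=0.92471 <1
  x=-2.753: |R|=0.83075 <1
  x=-2.396: |R|=0.56110 <1
  x=-2.168: |R|=0.43435 <1
  x=-3.235: |R|=1.33269 >1
  x=-3.193: |R|=1.28265 >1
So |R|<1 on (-2.9333, 0).

z* = -2.9333.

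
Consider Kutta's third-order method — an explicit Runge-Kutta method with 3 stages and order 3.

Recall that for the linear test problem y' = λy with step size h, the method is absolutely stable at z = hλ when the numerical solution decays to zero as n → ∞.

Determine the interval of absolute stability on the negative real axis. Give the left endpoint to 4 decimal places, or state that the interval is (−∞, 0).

Set f=λy, z=hλ:
  order 3, 3-stage ⇒ R(z)=1+z+z^2/2+z^3/6
  (e.g. R(-0.8)=0.43467, |R|=0.43467)

Need |R(x)|<1, x<0.
x=-0.8: |R|=0.4347
|R(-2.86)|=1.6691 |R(-0.8)|=0.4347 |R(-0.72)|=0.4770
Bisect:
  x_lo=-2.9108 |R|=1.7849  x_hi=-0.1404 |R|=0.8690
  mid=-1.52559 |R|=0.04634 →hi
  mid=-2.21820 |R|=0.57708 →hi
  mid=-2.56451 |R|=1.08717 →lo
  mid=-2.39136 |R|=0.81126 →hi
  mid=-2.47794 |R|=0.94368 →hi
  mid=-2.52122 |R|=1.01400 →lo
  mid=-2.49958 |R|=0.97849 →hi
  mid=-2.51040 |R|=0.99615 →hi
  mid=-2.51581 |R|=1.00505 →lo
  mid=-2.51311 |R|=1.00060 →lo
  ...
  [-2.51277,-2.51260] ⇒ x*=-2.5127
So |R|<1 on (-2.5127, 0).

z∈(-2.5127,0).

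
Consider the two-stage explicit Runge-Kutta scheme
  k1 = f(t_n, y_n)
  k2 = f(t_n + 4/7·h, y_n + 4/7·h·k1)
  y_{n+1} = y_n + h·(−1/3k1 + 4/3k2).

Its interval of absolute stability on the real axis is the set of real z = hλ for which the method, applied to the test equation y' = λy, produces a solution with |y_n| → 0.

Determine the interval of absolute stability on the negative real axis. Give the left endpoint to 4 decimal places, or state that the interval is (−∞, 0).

(-1.3125, 0).

On y'=λy, z=hλ:
  k1=λy_n ⇒ h·k1=z·y_n;  k2=λ(1+4/7z)y_n ⇒ h·k2=z(1+4/7z)y_n
  y_{n+1}/y_n = 1 − 1/3z + 4/3z(1+4/7z) = 1 + z + 16/21z²
  R(z) = 1 + z + 16/21z².

Need |R(x)|<1, x<0.
x=-0.33: |R|=0.7530
R=1: x+16/21x²=0 ⇒ x=−21/16=-1.3125; min R=1−1/(4·16/21)=0.6719>−1
Confirm numerically:
  x=-1.194: |R|=0.89220 <1
  x=-1.055: |R|=0.79302 <1
  x=-0.679: |R|=0.67227 <1
  x=-1.800: |R|=1.66857 >1
  x=-1.591: |R|=1.33760 >1
  x=-1.333: |R|=1.02082 >1
Interval (-1.3125, 0).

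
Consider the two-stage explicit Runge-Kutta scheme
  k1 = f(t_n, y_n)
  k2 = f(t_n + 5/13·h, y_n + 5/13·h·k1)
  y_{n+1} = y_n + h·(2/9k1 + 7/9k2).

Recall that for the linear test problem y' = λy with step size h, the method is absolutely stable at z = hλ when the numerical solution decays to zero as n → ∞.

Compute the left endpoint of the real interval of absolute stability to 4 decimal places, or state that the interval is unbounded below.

left endpoint -3.3429.

With y'=λy (z=hλ):
  k1=λy_n ⇒ h·k1=z·y_n;  k2=λ(1+5/13z)y_n ⇒ h·k2=z(1+5/13z)y_n
  y_{n+1}/y_n = 1 + 2/9z + 7/9z(1+5/13z) = 1 + z + 35/117z²
  R(z) = 1 + z + 35/117z².

Solve |R(x)|<1 on ℝ⁻.
x=-0.37: |R|=0.6710
R=1: x+35/117x²=0 ⇒ x=−117/35=-3.3429; min R=1−1/(4·35/117)=0.1643>−1
Confirm numerically:
  x=-3.159: |R|=0.82625 <1
  x=-2.541: |R|=0.39049 <1
  x=-2.125: |R|=0.22583 <1
  x=-1.367: |R|=0.19201 <1
  x=-3.867: |R|=1.60633 >1
  x=-3.736: |R|=1.43938 >1
Interval (-3.3429, 0).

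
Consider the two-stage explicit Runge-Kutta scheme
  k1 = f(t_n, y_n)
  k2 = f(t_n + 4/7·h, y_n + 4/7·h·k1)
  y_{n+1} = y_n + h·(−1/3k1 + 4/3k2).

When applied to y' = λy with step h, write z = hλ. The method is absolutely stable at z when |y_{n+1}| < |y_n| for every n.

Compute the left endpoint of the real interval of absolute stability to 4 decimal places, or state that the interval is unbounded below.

left endpoint -1.3125.

Set f=λy, z=hλ:
  k1=λy_n ⇒ h·k1=z·y_n;  k2=λ(1+4/7z)y_n ⇒ h·k2=z(1+4/7z)y_n
  y_{n+1}/y_n = 1 − 1/3z + 4/3z(1+4/7z) = 1 + z + 16/21z²
  so R(z) = 1 + z + 16/21z².

Boundary: |R(x)|=1, x<0.
x=-0.39: |R|=0.7259
R=1: x+16/21x²=0 ⇒ x=−21/16=-1.3125; min R=1−1/(4·16/21)=0.6719>−1
Confirm numerically:
  x=-0.819: |R|=0.69206 <1
  x=-0.759: |R|=0.67992 <1
  x=-0.757: |R|=0.67961 <1
  x=-0.537: |R|=0.68271 <1
  x=-1.832: |R|=1.72512 >1
  x=-1.803: |R|=1.67381 >1
  x=-1.739: |R|=1.56509 >1
Interval (-1.3125, 0).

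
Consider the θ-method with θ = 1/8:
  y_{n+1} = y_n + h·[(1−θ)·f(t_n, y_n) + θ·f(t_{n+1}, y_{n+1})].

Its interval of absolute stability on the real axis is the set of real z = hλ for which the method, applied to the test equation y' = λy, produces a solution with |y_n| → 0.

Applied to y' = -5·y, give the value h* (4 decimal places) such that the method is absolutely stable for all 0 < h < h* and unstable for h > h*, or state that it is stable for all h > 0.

On y'=λy, z=hλ:
  y_{n+1} = y_n + z·[7/8·y_n + 1/8·y_{n+1}] ⇒ (1 − 1/8z)y_{n+1} = (1 + 7/8z)y_n
  so R(z) = (1 + 7/8z)/(1 − 1/8z).

Need |R(x)|<1, x<0.
x=-0.71: |R|=0.3479
R=−1: 1+7/8x = −1+1/8x ⇒ -3/4x=2 ⇒ x=2/(-3/4)=-2.6667
Confirm numerically:
  x=-2.610: |R|=0.96795 <1
  x=-2.154: |R|=0.69707 <1
  x=-1.390: |R|=0.18424 <1
  x=-3.134: |R|=1.25184 >1
  x=-2.959: |R|=1.16005 >1
Stable set (-2.6667, 0).

(-2.6667,0); λ=-5 ⇒ h* = (8/3)/5 = 0.5333.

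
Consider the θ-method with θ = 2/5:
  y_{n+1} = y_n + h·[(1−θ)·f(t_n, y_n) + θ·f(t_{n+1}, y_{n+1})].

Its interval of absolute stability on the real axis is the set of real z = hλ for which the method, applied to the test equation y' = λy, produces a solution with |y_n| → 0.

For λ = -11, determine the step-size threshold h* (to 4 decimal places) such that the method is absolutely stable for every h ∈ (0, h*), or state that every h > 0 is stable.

With y'=λy (z=hλ):
  y_{n+1} = y_n + z·[3/5·y_n + 2/5·y_{n+1}] ⇒ (1 − 2/5z)y_{n+1} = (1 + 3/5z)y_n
  ⇒ R(z) = (1 + 3/5z)/(1 − 2/5z).

Find x<0 with |R(x)|<1.
x=-1: |R|=0.2857
R=−1: 1+3/5x = −1+2/5x ⇒ -1/5x=2 ⇒ x=2/(-1/5)=-10.0000
Confirm numerically:
  x=-9.257: |R|=0.96840 <1
  x=-7.454: |R|=0.87211 <1
  x=-7.231: |R|=0.85772 <1
  x=-5.751: |R|=0.74252 <1
  x=-10.599: |R|=1.02286 >1
  x=-10.179: |R|=1.00706 >1
Stable set (-10.0000, 0).

(-10.0000,0); λ=-11 ⇒ h* = (10)/11 = 0.9091.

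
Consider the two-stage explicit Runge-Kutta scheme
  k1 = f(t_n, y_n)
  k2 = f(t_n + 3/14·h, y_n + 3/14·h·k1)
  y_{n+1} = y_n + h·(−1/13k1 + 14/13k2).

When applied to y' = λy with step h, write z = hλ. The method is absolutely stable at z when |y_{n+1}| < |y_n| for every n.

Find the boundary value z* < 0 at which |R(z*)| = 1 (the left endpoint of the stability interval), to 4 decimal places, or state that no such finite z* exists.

Test eqn y'=λy, z=hλ:
  k1=λy_n ⇒ h·k1=z·y_n;  k2=λ(1+3/14z)y_n ⇒ h·k2=z(1+3/14z)y_n
  y_{n+1}/y_n = 1 − 1/13z + 14/13z(1+3/14z) = 1 + z + 3/13z²
  ⇒ R(z) = 1 + z + 3/13z².

Boundary: |R(x)|=1, x<0.
x=-1.47: |R|=0.0287
R=1: x+3/13x²=0 ⇒ x=−13/3=-4.3333; min R=1−1/(4·3/13)=-0.0833>−1
Confirm numerically:
  x=-3.504: |R|=0.32939 <1
  x=-2.815: |R|=0.01367 <1
  x=-2.539: |R|=0.05134 <1
  x=-4.707: |R|=1.40589 >1
  x=-4.502: |R|=1.17523 >1
  x=-4.407: |R|=1.07492 >1
Interval (-4.3333, 0).

left endpoint -4.3333.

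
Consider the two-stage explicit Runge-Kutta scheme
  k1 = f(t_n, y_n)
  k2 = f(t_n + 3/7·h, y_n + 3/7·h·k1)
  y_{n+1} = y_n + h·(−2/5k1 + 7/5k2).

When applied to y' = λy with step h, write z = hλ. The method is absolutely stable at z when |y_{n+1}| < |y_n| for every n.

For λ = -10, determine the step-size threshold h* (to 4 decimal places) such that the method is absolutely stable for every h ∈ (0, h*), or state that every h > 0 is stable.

Test eqn y'=λy, z=hλ:
  k1=λy_n ⇒ h·k1=z·y_n;  k2=λ(1+3/7z)y_n ⇒ h·k2=z(1+3/7z)y_n
  y_{n+1}/y_n = 1 − 2/5z + 7/5z(1+3/7z) = 1 + z + 3/5z²
  R(z) = 1 + z + 3/5z².

Boundary: |R(x)|=1, x<0.
x=-0.37: |R|=0.7121
R=1: x+3/5x²=0 ⇒ x=−5/3=-1.6667; min R=1−1/(4·3/5)=0.5833>−1
Confirm numerically:
  x=-1.579: |R|=0.91694 <1
  x=-0.878: |R|=0.58453 <1
  x=-0.711: |R|=0.59231 <1
  x=-1.976: |R|=1.36675 >1
  x=-1.849: |R|=1.20228 >1
  x=-1.738: |R|=1.07439 >1
Stable set (-1.6667, 0).

(-1.6667,0); λ=-10 ⇒ h* = (5/3)/10 = 0.1667.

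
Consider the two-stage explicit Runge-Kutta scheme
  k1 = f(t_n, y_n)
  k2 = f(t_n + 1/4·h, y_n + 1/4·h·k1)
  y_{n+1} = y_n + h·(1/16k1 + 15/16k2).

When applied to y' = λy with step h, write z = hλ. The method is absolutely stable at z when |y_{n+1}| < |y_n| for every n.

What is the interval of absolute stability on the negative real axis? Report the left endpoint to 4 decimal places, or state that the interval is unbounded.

(-4.2667, 0).

Test eqn y'=λy, z=hλ:
  k1=λy_n ⇒ h·k1=z·y_n;  k2=λ(1+1/4z)y_n ⇒ h·k2=z(1+1/4z)y_n
  y_{n+1}/y_n = 1 + 1/16z + 15/16z(1+1/4z) = 1 + z + 15/64z²
  Hence R(z) = 1 + z + 15/64z².

Solve |R(x)|<1 on ℝ⁻.
x=-0.82: |R|=0.3376
R=1: x+15/64x²=0 ⇒ x=−64/15=-4.2667; min R=1−1/(4·15/64)=-0.0667>−1
Confirm numerically:
  x=-4.032: |R|=0.77824 <1
  x=-3.654: |R|=0.47531 <1
  x=-2.294: |R|=0.06062 <1
  x=-2.244: |R|=0.06380 <1
  x=-4.654: |R|=1.42250 >1
  x=-4.406: |R|=1.14388 >1
Stable set (-4.2667, 0).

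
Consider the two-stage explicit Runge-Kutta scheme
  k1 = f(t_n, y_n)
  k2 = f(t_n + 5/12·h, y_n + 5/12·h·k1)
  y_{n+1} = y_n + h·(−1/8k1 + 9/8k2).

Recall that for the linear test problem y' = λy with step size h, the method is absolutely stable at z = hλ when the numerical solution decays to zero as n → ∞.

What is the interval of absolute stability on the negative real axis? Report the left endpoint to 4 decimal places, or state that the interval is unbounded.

(-2.1333, 0).

On y'=λy, z=hλ:
  k1=λy_n ⇒ h·k1=z·y_n;  k2=λ(1+5/12z)y_n ⇒ h·k2=z(1+5/12z)y_n
  y_{n+1}/y_n = 1 − 1/8z + 9/8z(1+5/12z) = 1 + z + 15/32z²
  ⇒ R(z) = 1 + z + 15/32z².

Solve |R(x)|<1 on ℝ⁻.
x=-1.78: |R|=0.7052
R=1: x+15/32x²=0 ⇒ x=−32/15=-2.1333; min R=1−1/(4·15/32)=0.4667>−1
Confirm numerically:
  x=-1.791: |R|=0.71260 <1
  x=-1.742: |R|=0.68045 <1
  x=-1.444: |R|=0.53341 <1
  x=-1.212: |R|=0.47657 <1
  x=-2.524: |R|=1.46221 >1
  x=-2.207: |R|=1.07621 >1
  x=-2.182: |R|=1.04978 >1
So |R|<1 on (-2.1333, 0).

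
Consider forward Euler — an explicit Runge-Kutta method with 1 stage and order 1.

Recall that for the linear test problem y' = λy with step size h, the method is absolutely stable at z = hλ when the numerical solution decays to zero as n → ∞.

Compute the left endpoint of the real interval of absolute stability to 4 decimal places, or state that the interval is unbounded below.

Test eqn y'=λy, z=hλ:
  order 1, 1-stage ⇒ R(z)=1+z
  (e.g. R(-0.89)=0.11000, |R|=0.11000)

Boundary: |R(x)|=1, x<0.
x=-0.89: |R|=0.1100
|R(-1.76)|=0.7600 |R(-1.26)|=0.2600 |R(-1.06)|=0.0600
Bisect:
  x_lo=-2.3346 |R|=1.3346  x_hi=-0.1066 |R|=0.8934
  mid=-1.22061 |R|=0.22061 →hi
  mid=-1.77762 |R|=0.77762 →hi
  mid=-2.05612 |R|=1.05612 →lo
  mid=-1.91687 |R|=0.91687 →hi
  mid=-1.98649 |R|=0.98649 →hi
  mid=-2.02131 |R|=1.02131 →lo
  mid=-2.00390 |R|=1.00390 →lo
  mid=-1.99520 |R|=0.99520 →hi
  mid=-1.99955 |R|=0.99955 →hi
  mid=-2.00173 |R|=1.00173 →lo
  ...
  [-2.00009,-1.99996] ⇒ x*=-2.0000
So |R|<1 on (-2.0000, 0).

z* = -2.0000.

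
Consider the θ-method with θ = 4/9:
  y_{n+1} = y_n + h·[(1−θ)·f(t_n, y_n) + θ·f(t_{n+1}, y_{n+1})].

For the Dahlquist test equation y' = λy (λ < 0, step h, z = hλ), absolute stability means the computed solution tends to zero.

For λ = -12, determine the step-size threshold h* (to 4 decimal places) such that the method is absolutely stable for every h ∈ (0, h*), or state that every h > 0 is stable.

(-18.0000,0); λ=-12 ⇒ h* = (18)/12 = 1.5000.

Set f=λy, z=hλ:
  y_{n+1} = y_n + z·[5/9·y_n + 4/9·y_{n+1}] ⇒ (1 − 4/9z)y_{n+1} = (1 + 5/9z)y_n
  ⇒ R(z) = (1 + 5/9z)/(1 − 4/9z).

Need |R(x)|<1, x<0.
x=-0.98: |R|=0.3173
R=−1: 1+5/9x = −1+4/9x ⇒ -1/9x=2 ⇒ x=2/(-1/9)=-18.0000
Confirm numerically:
  x=-13.442: |R|=0.92738 <1
  x=-12.939: |R|=0.91670 <1
  x=-11.160: |R|=0.87248 <1
  x=-18.387: |R|=1.00469 >1
  x=-18.292: |R|=1.00355 >1
So |R|<1 on (-18.0000, 0).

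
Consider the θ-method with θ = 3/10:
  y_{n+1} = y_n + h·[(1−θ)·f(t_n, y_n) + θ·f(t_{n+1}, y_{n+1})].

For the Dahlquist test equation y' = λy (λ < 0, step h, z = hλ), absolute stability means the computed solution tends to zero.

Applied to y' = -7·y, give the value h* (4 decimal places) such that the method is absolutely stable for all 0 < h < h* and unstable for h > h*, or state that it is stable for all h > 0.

(-5.0000,0); λ=-7 ⇒ h* = (5)/7 = 0.7143.

Set f=λy, z=hλ:
  y_{n+1} = y_n + z·[7/10·y_n + 3/10·y_{n+1}] ⇒ (1 − 3/10z)y_{n+1} = (1 + 7/10z)y_n
  ⇒ R(z) = (1 + 7/10z)/(1 − 3/10z).

Need |R(x)|<1, x<0.
x=-0.72: |R|=0.4079
R=−1: 1+7/10x = −1+3/10x ⇒ -2/5x=2 ⇒ x=2/(-2/5)=-5.0000
Confirm numerically:
  x=-4.794: |R|=0.96620 <1
  x=-4.024: |R|=0.82312 <1
  x=-3.322: |R|=0.66383 <1
  x=-3.245: |R|=0.64429 <1
  x=-5.396: |R|=1.06049 >1
  x=-5.092: |R|=1.01456 >1
  x=-5.034: |R|=1.00542 >1
Stable set (-5.0000, 0).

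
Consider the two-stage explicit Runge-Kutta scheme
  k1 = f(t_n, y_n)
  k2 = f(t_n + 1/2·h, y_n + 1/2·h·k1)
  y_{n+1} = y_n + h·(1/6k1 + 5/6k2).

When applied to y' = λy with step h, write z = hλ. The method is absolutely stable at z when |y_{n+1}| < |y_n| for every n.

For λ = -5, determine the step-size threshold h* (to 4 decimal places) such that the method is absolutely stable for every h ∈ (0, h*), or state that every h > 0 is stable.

(-2.4000,0); λ=-5 ⇒ h* = (12/5)/5 = 0.4800.

Set f=λy, z=hλ:
  k1=λy_n ⇒ h·k1=z·y_n;  k2=λ(1+1/2z)y_n ⇒ h·k2=z(1+1/2z)y_n
  y_{n+1}/y_n = 1 + 1/6z + 5/6z(1+1/2z) = 1 + z + 5/12z²
  ⇒ R(z) = 1 + z + 5/12z².

Solve |R(x)|<1 on ℝ⁻.
x=-0.99: |R|=0.4184
R=1: x+5/12x²=0 ⇒ x=−12/5=-2.4000; min R=1−1/(4·5/12)=0.4000>−1
Confirm numerically:
  x=-1.791: |R|=0.54553 <1
  x=-1.775: |R|=0.53776 <1
  x=-1.546: |R|=0.44988 <1
  x=-1.201: |R|=0.40000 <1
  x=-2.911: |R|=1.61980 >1
  x=-2.795: |R|=1.46001 >1
  x=-2.695: |R|=1.33126 >1
Interval (-2.4000, 0).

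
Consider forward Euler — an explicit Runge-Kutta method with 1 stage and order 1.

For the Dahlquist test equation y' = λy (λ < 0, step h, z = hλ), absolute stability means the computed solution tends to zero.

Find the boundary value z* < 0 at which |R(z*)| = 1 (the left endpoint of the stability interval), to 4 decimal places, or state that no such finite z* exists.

left endpoint -2.0000.

Set f=λy, z=hλ:
  order 1, 1-stage ⇒ R(z)=1+z
  (e.g. R(-1.23)=-0.23000, |R|=0.23000)

Boundary: |R(x)|=1, x<0.
x=-1.23: |R|=0.2300
|R(-2.18)|=1.1800 |R(-1.34)|=0.3400 |R(-1.25)|=0.2500
Bisect:
  x_lo=-2.5816 |R|=1.5816  x_hi=-0.1949 |R|=0.8051
  mid=-1.38825 |R|=0.38825 →hi
  mid=-1.98493 |R|=0.98493 →hi
  mid=-2.28327 |R|=1.28327 →lo
  mid=-2.13410 |R|=1.13410 →lo
  mid=-2.05951 |R|=1.05951 →lo
  mid=-2.02222 |R|=1.02222 →lo
  mid=-2.00358 |R|=1.00358 →lo
  mid=-1.99425 |R|=0.99425 →hi
  ...
  [-2.00008,-1.99993] ⇒ x*=-2.0000
Interval (-2.0000, 0).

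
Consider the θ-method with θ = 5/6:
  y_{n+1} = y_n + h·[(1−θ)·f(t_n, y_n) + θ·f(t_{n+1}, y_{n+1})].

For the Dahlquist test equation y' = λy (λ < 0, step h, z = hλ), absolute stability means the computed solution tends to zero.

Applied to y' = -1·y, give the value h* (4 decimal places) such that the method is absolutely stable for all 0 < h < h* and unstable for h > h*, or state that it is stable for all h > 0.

(−∞, 0) — no finite endpoint. Any h>0 works for λ=-1.

Set f=λy, z=hλ:
  y_{n+1} = y_n + z·[1/6·y_n + 5/6·y_{n+1}] ⇒ (1 − 5/6z)y_{n+1} = (1 + 1/6z)y_n
  R(z) = (1 + 1/6z)/(1 − 5/6z).

Find x<0 with |R(x)|<1.
x=-0.47: |R|=0.6623
x=-2: |R|=0.2500
x=-10: |R|=0.0714
x=-100: |R|=0.1858
θ=5/6≥1/2 ⇒ |1+1/6x|<|1−5/6x| ∀x<0 ⇒ stable on all of ℝ⁻.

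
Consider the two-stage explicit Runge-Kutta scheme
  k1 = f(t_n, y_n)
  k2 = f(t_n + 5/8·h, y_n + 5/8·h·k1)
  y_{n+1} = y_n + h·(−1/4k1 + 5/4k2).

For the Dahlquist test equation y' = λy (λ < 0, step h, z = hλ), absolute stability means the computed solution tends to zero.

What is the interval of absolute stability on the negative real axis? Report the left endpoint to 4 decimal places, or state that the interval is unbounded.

Test eqn y'=λy, z=hλ:
  k1=λy_n ⇒ h·k1=z·y_n;  k2=λ(1+5/8z)y_n ⇒ h·k2=z(1+5/8z)y_n
  y_{n+1}/y_n = 1 − 1/4z + 5/4z(1+5/8z) = 1 + z + 25/32z²
  Hence R(z) = 1 + z + 25/32z².

Boundary: |R(x)|=1, x<0.
x=-1.41: |R|=1.1432
R=1: x+25/32x²=0 ⇒ x=−32/25=-1.2800; min R=1−1/(4·25/32)=0.6800>−1
Confirm numerically:
  x=-1.148: |R|=0.88161 <1
  x=-1.108: |R|=0.85111 <1
  x=-1.095: |R|=0.84174 <1
  x=-1.777: |R|=1.68998 >1
  x=-1.570: |R|=1.35570 >1
So |R|<1 on (-1.2800, 0).

(-1.2800, 0).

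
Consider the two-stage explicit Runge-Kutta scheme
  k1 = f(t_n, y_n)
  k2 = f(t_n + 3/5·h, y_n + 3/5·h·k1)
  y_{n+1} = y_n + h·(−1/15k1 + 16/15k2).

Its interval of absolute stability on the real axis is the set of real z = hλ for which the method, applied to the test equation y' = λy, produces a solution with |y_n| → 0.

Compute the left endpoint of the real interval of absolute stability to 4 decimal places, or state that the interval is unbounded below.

Test eqn y'=λy, z=hλ:
  k1=λy_n ⇒ h·k1=z·y_n;  k2=λ(1+3/5z)y_n ⇒ h·k2=z(1+3/5z)y_n
  y_{n+1}/y_n = 1 − 1/15z + 16/15z(1+3/5z) = 1 + z + 16/25z²
  ⇒ R(z) = 1 + z + 16/25z².

Need |R(x)|<1, x<0.
x=-1.28: |R|=0.7686
R=1: x+16/25x²=0 ⇒ x=−25/16=-1.5625; min R=1−1/(4·16/25)=0.6094>−1
Confirm numerically:
  x=-1.496: |R|=0.93633 <1
  x=-1.256: |R|=0.75362 <1
  x=-1.239: |R|=0.74348 <1
  x=-1.161: |R|=0.70167 <1
  x=-2.063: |R|=1.66082 >1
  x=-1.907: |R|=1.42046 >1
Interval (-1.5625, 0).

left endpoint -1.5625.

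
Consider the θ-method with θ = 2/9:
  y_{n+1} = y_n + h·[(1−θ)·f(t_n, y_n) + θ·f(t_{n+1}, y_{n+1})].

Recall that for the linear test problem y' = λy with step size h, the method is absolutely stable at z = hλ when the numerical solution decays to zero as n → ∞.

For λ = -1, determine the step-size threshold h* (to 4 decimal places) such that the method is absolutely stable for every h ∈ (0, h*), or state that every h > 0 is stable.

On y'=λy, z=hλ:
  y_{n+1} = y_n + z·[7/9·y_n + 2/9·y_{n+1}] ⇒ (1 − 2/9z)y_{n+1} = (1 + 7/9z)y_n
  R(z) = (1 + 7/9z)/(1 − 2/9z).

Find x<0 with |R(x)|<1.
x=-1.55: |R|=0.1529
R=−1: 1+7/9x = −1+2/9x ⇒ -5/9x=2 ⇒ x=2/(-5/9)=-3.6000
Confirm numerically:
  x=-2.295: |R|=0.51987 <1
  x=-1.820: |R|=0.29589 <1
  x=-1.810: |R|=0.29081 <1
  x=-1.646: |R|=0.20517 <1
  x=-4.062: |R|=1.13490 >1
  x=-3.920: |R|=1.09501 >1
So |R|<1 on (-3.6000, 0).

(-3.6000,0); λ=-1 ⇒ h* = (18/5)/1 = 3.6000.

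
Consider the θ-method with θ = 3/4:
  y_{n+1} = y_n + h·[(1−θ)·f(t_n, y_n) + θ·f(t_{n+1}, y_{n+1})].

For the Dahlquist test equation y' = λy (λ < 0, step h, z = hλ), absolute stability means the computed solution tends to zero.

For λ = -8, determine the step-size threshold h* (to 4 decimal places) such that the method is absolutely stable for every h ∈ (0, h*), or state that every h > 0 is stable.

(−∞, 0) — no finite endpoint. Any h>0 works for λ=-8.

On y'=λy, z=hλ:
  y_{n+1} = y_n + z·[1/4·y_n + 3/4·y_{n+1}] ⇒ (1 − 3/4z)y_{n+1} = (1 + 1/4z)y_n
  R(z) = (1 + 1/4z)/(1 − 3/4z).

Need |R(x)|<1, x<0.
x=-1.07: |R|=0.4064
x=-2: |R|=0.2000
x=-10: |R|=0.1765
x=-100: |R|=0.3158
θ=3/4≥1/2 ⇒ |1+1/4x|<|1−3/4x| ∀x<0 ⇒ unbounded interval.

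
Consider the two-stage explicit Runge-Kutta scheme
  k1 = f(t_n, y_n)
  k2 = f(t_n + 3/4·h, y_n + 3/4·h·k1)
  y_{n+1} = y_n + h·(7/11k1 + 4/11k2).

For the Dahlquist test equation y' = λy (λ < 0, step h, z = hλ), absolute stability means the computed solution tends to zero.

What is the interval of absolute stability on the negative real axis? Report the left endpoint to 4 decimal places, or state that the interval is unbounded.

Test eqn y'=λy, z=hλ:
  k1=λy_n ⇒ h·k1=z·y_n;  k2=λ(1+3/4z)y_n ⇒ h·k2=z(1+3/4z)y_n
  y_{n+1}/y_n = 1 + 7/11z + 4/11z(1+3/4z) = 1 + z + 3/11z²
  Hence R(z) = 1 + z + 3/11z².

Solve |R(x)|<1 on ℝ⁻.
x=-0.51: |R|=0.5609
R=1: x+3/11x²=0 ⇒ x=−11/3=-3.6667; min R=1−1/(4·3/11)=0.0833>−1
Confirm numerically:
  x=-2.660: |R|=0.26971 <1
  x=-2.278: |R|=0.13726 <1
  x=-1.990: |R|=0.09003 <1
  x=-1.562: |R|=0.10341 <1
  x=-4.027: |R|=1.39574 >1
  x=-3.969: |R|=1.32726 >1
  x=-3.782: |R|=1.11896 >1
So |R|<1 on (-3.6667, 0).

z∈(-3.6667,0).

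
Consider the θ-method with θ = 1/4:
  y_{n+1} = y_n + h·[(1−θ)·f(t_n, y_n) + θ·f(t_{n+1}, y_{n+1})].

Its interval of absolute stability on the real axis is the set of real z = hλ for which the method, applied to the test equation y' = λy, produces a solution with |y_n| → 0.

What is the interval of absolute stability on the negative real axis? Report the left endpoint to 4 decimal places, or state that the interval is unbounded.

With y'=λy (z=hλ):
  y_{n+1} = y_n + z·[3/4·y_n + 1/4·y_{n+1}] ⇒ (1 − 1/4z)y_{n+1} = (1 + 3/4z)y_n
  Hence R(z) = (1 + 3/4z)/(1 − 1/4z).

Solve |R(x)|<1 on ℝ⁻.
x=-0.91: |R|=0.2587
R=−1: 1+3/4x = −1+1/4x ⇒ -1/2x=2 ⇒ x=2/(-1/2)=-4.0000
Confirm numerically:
  x=-3.798: |R|=0.94819 <1
  x=-2.543: |R|=0.55464 <1
  x=-2.038: |R|=0.35012 <1
  x=-4.541: |R|=1.12668 >1
  x=-4.451: |R|=1.10673 >1
  x=-4.355: |R|=1.08498 >1
Interval (-4.0000, 0).

(-4.0000, 0).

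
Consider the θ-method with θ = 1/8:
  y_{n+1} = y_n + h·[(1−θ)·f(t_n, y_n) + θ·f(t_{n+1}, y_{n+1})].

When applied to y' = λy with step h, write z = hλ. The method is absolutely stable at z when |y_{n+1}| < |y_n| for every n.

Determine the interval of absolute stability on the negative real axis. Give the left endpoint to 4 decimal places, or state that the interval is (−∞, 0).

Set f=λy, z=hλ:
  y_{n+1} = y_n + z·[7/8·y_n + 1/8·y_{n+1}] ⇒ (1 − 1/8z)y_{n+1} = (1 + 7/8z)y_n
  Hence R(z) = (1 + 7/8z)/(1 − 1/8z).

Need |R(x)|<1, x<0.
x=-0.41: |R|=0.6100
R=−1: 1+7/8x = −1+1/8x ⇒ -3/4x=2 ⇒ x=2/(-3/4)=-2.6667
Confirm numerically:
  x=-2.589: |R|=0.95599 <1
  x=-1.167: |R|=0.01844 <1
  x=-1.158: |R|=0.01157 <1
  x=-3.138: |R|=1.25391 >1
  x=-3.010: |R|=1.18710 >1
So |R|<1 on (-2.6667, 0).

z∈(-2.6667,0).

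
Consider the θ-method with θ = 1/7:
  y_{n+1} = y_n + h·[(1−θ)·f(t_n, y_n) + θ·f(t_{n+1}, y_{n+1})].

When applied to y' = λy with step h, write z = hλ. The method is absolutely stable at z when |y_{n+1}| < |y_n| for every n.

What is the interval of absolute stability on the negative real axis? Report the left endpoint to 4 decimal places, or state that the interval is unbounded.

With y'=λy (z=hλ):
  y_{n+1} = y_n + z·[6/7·y_n + 1/7·y_{n+1}] ⇒ (1 − 1/7z)y_{n+1} = (1 + 6/7z)y_n
  so R(z) = (1 + 6/7z)/(1 − 1/7z).

Boundary: |R(x)|=1, x<0.
x=-1.46: |R|=0.2080
R=−1: 1+6/7x = −1+1/7x ⇒ -5/7x=2 ⇒ x=2/(-5/7)=-2.8000
Confirm numerically:
  x=-2.555: |R|=0.87179 <1
  x=-1.879: |R|=0.48136 <1
  x=-1.760: |R|=0.40639 <1
  x=-3.105: |R|=1.15092 >1
  x=-3.027: |R|=1.11319 >1
  x=-2.919: |R|=1.05999 >1
So |R|<1 on (-2.8000, 0).

(-2.8000, 0).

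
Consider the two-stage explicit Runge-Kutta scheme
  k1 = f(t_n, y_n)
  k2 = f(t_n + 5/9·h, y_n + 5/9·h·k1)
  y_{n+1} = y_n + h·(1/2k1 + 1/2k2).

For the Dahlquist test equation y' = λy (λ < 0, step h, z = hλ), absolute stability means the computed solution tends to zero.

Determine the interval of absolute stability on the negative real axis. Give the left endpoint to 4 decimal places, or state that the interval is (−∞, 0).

With y'=λy (z=hλ):
  k1=λy_n ⇒ h·k1=z·y_n;  k2=λ(1+5/9z)y_n ⇒ h·k2=z(1+5/9z)y_n
  y_{n+1}/y_n = 1 + 1/2z + 1/2z(1+5/9z) = 1 + z + 5/18z²
  so R(z) = 1 + z + 5/18z².

Solve |R(x)|<1 on ℝ⁻.
x=-0.83: |R|=0.3614
R=1: x+5/18x²=0 ⇒ x=−18/5=-3.6000; min R=1−1/(4·5/18)=0.1000>−1
Confirm numerically:
  x=-2.688: |R|=0.31904 <1
  x=-1.724: |R|=0.10160 <1
  x=-1.632: |R|=0.10784 <1
  x=-3.917: |R|=1.34491 >1
  x=-3.727: |R|=1.13148 >1
Interval (-3.6000, 0).

(-3.6000, 0).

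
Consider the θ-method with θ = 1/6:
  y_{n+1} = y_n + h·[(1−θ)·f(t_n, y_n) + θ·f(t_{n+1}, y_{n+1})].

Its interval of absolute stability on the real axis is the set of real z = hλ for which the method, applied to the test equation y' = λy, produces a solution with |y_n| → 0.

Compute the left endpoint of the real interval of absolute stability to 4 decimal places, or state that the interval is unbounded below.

left endpoint -3.0000.

With y'=λy (z=hλ):
  y_{n+1} = y_n + z·[5/6·y_n + 1/6·y_{n+1}] ⇒ (1 − 1/6z)y_{n+1} = (1 + 5/6z)y_n
  ⇒ R(z) = (1 + 5/6z)/(1 − 1/6z).

Boundary: |R(x)|=1, x<0.
x=-0.6: |R|=0.4545
R=−1: 1+5/6x = −1+1/6x ⇒ -2/3x=2 ⇒ x=2/(-2/3)=-3.0000
Confirm numerically:
  x=-2.961: |R|=0.98259 <1
  x=-2.473: |R|=0.75121 <1
  x=-1.996: |R|=0.49775 <1
  x=-1.304: |R|=0.07119 <1
  x=-3.399: |R|=1.16981 >1
  x=-3.064: |R|=1.02824 >1
Stable set (-3.0000, 0).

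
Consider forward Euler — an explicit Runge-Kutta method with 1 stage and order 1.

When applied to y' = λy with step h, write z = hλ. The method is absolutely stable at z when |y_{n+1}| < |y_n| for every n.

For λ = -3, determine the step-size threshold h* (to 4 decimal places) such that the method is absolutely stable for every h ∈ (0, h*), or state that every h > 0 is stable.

(-2.0000,0); λ=-3 ⇒ h* = 0.6667.

Test eqn y'=λy, z=hλ:
  order 1, 1-stage ⇒ R(z)=1+z
  (e.g. R(-0.59)=0.41000, |R|=0.41000)

Solve |R(x)|<1 on ℝ⁻.
x=-0.59: |R|=0.4100
|R(-2.3)|=1.3000 |R(-2.25)|=1.2500 |R(-1.45)|=0.4500
Bisect:
  x_lo=-2.5491 |R|=1.5491  x_hi=-0.2846 |R|=0.7154
  mid=-1.41685 |R|=0.41685 →hi
  mid=-1.98298 |R|=0.98298 →hi
  mid=-2.26605 |R|=1.26605 →lo
  mid=-2.12452 |R|=1.12452 →lo
  mid=-2.05375 |R|=1.05375 →lo
  mid=-2.01837 |R|=1.01837 →lo
  mid=-2.00068 |R|=1.00068 →lo
  mid=-1.99183 |R|=0.99183 →hi
  mid=-1.99625 |R|=0.99625 →hi
  mid=-1.99847 |R|=0.99847 →hi
  ...
  [-2.00012,-1.99999] ⇒ x*=-2.0000
Interval (-2.0000, 0).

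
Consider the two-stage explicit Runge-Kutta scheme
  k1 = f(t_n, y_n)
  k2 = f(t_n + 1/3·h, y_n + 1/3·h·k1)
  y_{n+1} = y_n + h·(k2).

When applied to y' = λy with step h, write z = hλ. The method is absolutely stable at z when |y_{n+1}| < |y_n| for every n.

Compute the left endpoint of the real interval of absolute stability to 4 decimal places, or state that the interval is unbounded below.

z* = -3.0000.

On y'=λy, z=hλ:
  k1=λy_n ⇒ h·k1=z·y_n;  k2=λ(1+1/3z)y_n ⇒ h·k2=z(1+1/3z)y_n
  y_{n+1}/y_n = 1 + z(1+1/3z) = 1 + z + 1/3z²
  ⇒ R(z) = 1 + z + 1/3z².

Find x<0 with |R(x)|<1.
x=-1.75: |R|=0.2708
R=1: x+1/3x²=0 ⇒ x=−3=-3.0000; min R=1−1/(4·1/3)=0.2500>−1
Confirm numerically:
  x=-2.958: |R|=0.95859 <1
  x=-1.541: |R|=0.25056 <1
  x=-1.386: |R|=0.25433 <1
  x=-3.594: |R|=1.71161 >1
  x=-3.529: |R|=1.62228 >1
  x=-3.513: |R|=1.60072 >1
Interval (-3.0000, 0).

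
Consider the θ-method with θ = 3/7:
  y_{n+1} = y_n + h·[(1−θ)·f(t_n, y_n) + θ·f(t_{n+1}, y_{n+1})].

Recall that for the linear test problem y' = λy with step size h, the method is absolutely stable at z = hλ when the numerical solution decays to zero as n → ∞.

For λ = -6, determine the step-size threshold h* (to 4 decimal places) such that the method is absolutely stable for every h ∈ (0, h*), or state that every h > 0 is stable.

Test eqn y'=λy, z=hλ:
  y_{n+1} = y_n + z·[4/7·y_n + 3/7·y_{n+1}] ⇒ (1 − 3/7z)y_{n+1} = (1 + 4/7z)y_n
  ⇒ R(z) = (1 + 4/7z)/(1 − 3/7z).

Find x<0 with |R(x)|<1.
x=-0.81: |R|=0.3987
R=−1: 1+4/7x = −1+3/7x ⇒ -1/7x=2 ⇒ x=2/(-1/7)=-14.0000
Confirm numerically:
  x=-13.839: |R|=0.99668 <1
  x=-6.873: |R|=0.74195 <1
  x=-6.688: |R|=0.72983 <1
  x=-5.977: |R|=0.67819 <1
  x=-14.391: |R|=1.00779 >1
  x=-14.164: |R|=1.00331 >1
Interval (-14.0000, 0).

(-14.0000,0); λ=-6 ⇒ h* = (14)/6 = 2.3333.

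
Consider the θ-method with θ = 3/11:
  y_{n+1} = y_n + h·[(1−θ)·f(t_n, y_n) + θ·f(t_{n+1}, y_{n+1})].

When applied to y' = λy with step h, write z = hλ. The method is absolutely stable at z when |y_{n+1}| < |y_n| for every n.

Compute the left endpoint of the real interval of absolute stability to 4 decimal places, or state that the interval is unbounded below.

Test eqn y'=λy, z=hλ:
  y_{n+1} = y_n + z·[8/11·y_n + 3/11·y_{n+1}] ⇒ (1 − 3/11z)y_{n+1} = (1 + 8/11z)y_n
  R(z) = (1 + 8/11z)/(1 − 3/11z).

Boundary: |R(x)|=1, x<0.
x=-1.13: |R|=0.1362
R=−1: 1+8/11x = −1+3/11x ⇒ -5/11x=2 ⇒ x=2/(-5/11)=-4.4000
Confirm numerically:
  x=-3.548: |R|=0.80318 <1
  x=-2.000: |R|=0.29412 <1
  x=-1.841: |R|=0.22562 <1
  x=-4.773: |R|=1.07366 >1
  x=-4.624: |R|=1.04503 >1
  x=-4.523: |R|=1.02503 >1
Interval (-4.4000, 0).

left endpoint -4.4000.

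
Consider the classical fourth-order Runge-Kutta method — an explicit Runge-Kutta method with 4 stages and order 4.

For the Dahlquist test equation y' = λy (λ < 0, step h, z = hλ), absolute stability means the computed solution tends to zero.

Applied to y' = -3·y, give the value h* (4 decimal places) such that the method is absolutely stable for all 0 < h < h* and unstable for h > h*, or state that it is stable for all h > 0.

(-2.7853,0); λ=-3 ⇒ h* = 0.9284.

Test eqn y'=λy, z=hλ:
  order 4, 4-stage ⇒ R(z)=1+z+z^2/2+z^3/6+z^4/24
  (e.g. R(-1.68)=0.27284, |R|=0.27284)

Boundary: |R(x)|=1, x<0.
x=-1.68: |R|=0.2728
|R(-2.93)|=1.2410 |R(-2.33)|=0.5043 |R(-0.58)|=0.5604
Bisect:
  x_lo=-3.1177 |R|=1.6283  x_hi=-0.3916 |R|=0.6761
  mid=-1.75463 |R|=0.27934 →hi
  mid=-2.43617 |R|=0.58918 →hi
  mid=-2.77694 |R|=0.98748 →hi
  mid=-2.94733 |R|=1.27307 →lo
  mid=-2.86213 |R|=1.12217 →lo
  mid=-2.81954 |R|=1.05287 →lo
  mid=-2.79824 |R|=1.01969 →lo
  mid=-2.78759 |R|=1.00347 →lo
  ...
  [-2.78543,-2.78526] ⇒ x*=-2.7853
Stable set (-2.7853, 0).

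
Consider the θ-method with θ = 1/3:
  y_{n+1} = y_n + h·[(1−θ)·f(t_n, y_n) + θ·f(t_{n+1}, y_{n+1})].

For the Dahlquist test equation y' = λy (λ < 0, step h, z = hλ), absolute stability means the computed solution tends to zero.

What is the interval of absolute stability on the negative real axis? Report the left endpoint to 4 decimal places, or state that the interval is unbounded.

With y'=λy (z=hλ):
  y_{n+1} = y_n + z·[2/3·y_n + 1/3·y_{n+1}] ⇒ (1 − 1/3z)y_{n+1} = (1 + 2/3z)y_n
  so R(z) = (1 + 2/3z)/(1 − 1/3z).

Solve |R(x)|<1 on ℝ⁻.
x=-1.14: |R|=0.1739
R=−1: 1+2/3x = −1+1/3x ⇒ -1/3x=2 ⇒ x=2/(-1/3)=-6.0000
Confirm numerically:
  x=-5.933: |R|=0.99250 <1
  x=-4.427: |R|=0.78821 <1
  x=-3.787: |R|=0.67394 <1
  x=-3.334: |R|=0.57910 <1
  x=-6.480: |R|=1.05063 >1
  x=-6.421: |R|=1.04469 >1
  x=-6.363: |R|=1.03877 >1
Interval (-6.0000, 0).

(-6.0000, 0).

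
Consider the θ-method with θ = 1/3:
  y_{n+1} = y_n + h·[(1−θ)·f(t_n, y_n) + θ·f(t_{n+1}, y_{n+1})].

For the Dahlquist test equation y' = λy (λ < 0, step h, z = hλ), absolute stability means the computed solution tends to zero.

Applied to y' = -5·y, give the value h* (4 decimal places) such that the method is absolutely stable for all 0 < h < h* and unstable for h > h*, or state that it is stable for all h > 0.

Test eqn y'=λy, z=hλ:
  y_{n+1} = y_n + z·[2/3·y_n + 1/3·y_{n+1}] ⇒ (1 − 1/3z)y_{n+1} = (1 + 2/3z)y_n
  Hence R(z) = (1 + 2/3z)/(1 − 1/3z).

Need |R(x)|<1, x<0.
x=-0.56: |R|=0.5281
R=−1: 1+2/3x = −1+1/3x ⇒ -1/3x=2 ⇒ x=2/(-1/3)=-6.0000
Confirm numerically:
  x=-5.969: |R|=0.99654 <1
  x=-5.604: |R|=0.95397 <1
  x=-4.572: |R|=0.81141 <1
  x=-3.974: |R|=0.70949 <1
  x=-6.337: |R|=1.03609 >1
  x=-6.223: |R|=1.02418 >1
  x=-6.152: |R|=1.01661 >1
Interval (-6.0000, 0).

(-6.0000,0); λ=-5 ⇒ h* = (6)/5 = 1.2000.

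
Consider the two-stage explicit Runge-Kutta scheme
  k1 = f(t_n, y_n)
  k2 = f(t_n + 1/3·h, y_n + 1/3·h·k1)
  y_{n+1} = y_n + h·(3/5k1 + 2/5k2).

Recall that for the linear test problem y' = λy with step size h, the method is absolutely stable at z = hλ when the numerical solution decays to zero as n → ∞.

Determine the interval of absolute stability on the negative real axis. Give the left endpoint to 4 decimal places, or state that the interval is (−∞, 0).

z∈(-7.5000,0).

Set f=λy, z=hλ:
  k1=λy_n ⇒ h·k1=z·y_n;  k2=λ(1+1/3z)y_n ⇒ h·k2=z(1+1/3z)y_n
  y_{n+1}/y_n = 1 + 3/5z + 2/5z(1+1/3z) = 1 + z + 2/15z²
  so R(z) = 1 + z + 2/15z².

Boundary: |R(x)|=1, x<0.
x=-0.49: |R|=0.5420
R=1: x+2/15x²=0 ⇒ x=−15/2=-7.5000; min R=1−1/(4·2/15)=-0.8750>−1
Confirm numerically:
  x=-7.000: |R|=0.53333 <1
  x=-6.289: |R|=0.01546 <1
  x=-4.412: |R|=0.81657 <1
  x=-4.285: |R|=0.83684 <1
  x=-8.094: |R|=1.64104 >1
  x=-8.024: |R|=1.56061 >1
  x=-7.947: |R|=1.47364 >1
Interval (-7.5000, 0).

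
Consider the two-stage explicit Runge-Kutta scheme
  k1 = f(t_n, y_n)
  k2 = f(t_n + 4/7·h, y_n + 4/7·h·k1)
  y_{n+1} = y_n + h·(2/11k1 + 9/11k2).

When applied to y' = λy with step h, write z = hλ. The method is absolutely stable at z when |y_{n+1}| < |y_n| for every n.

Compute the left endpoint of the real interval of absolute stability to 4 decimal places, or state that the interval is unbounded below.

On y'=λy, z=hλ:
  k1=λy_n ⇒ h·k1=z·y_n;  k2=λ(1+4/7z)y_n ⇒ h·k2=z(1+4/7z)y_n
  y_{n+1}/y_n = 1 + 2/11z + 9/11z(1+4/7z) = 1 + z + 36/77z²
  ⇒ R(z) = 1 + z + 36/77z².

Need |R(x)|<1, x<0.
x=-1.45: |R|=0.5330
R=1: x+36/77x²=0 ⇒ x=−77/36=-2.1389; min R=1−1/(4·36/77)=0.4653>−1
Confirm numerically:
  x=-1.442: |R|=0.53017 <1
  x=-1.424: |R|=0.52405 <1
  x=-1.261: |R|=0.48243 <1
  x=-2.658: |R|=1.64510 >1
  x=-2.612: |R|=1.57776 >1
  x=-2.229: |R|=1.09391 >1
Interval (-2.1389, 0).

z* = -2.1389.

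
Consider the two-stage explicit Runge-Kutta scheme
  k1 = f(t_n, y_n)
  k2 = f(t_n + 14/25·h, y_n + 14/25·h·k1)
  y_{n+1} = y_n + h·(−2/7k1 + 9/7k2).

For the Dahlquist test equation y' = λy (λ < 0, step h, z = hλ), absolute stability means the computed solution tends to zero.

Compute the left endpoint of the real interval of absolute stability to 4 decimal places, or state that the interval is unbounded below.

Set f=λy, z=hλ:
  k1=λy_n ⇒ h·k1=z·y_n;  k2=λ(1+14/25z)y_n ⇒ h·k2=z(1+14/25z)y_n
  y_{n+1}/y_n = 1 − 2/7z + 9/7z(1+14/25z) = 1 + z + 18/25z²
  so R(z) = 1 + z + 18/25z².

Boundary: |R(x)|=1, x<0.
x=-0.48: |R|=0.6859
R=1: x+18/25x²=0 ⇒ x=−25/18=-1.3889; min R=1−1/(4·18/25)=0.6528>−1
Confirm numerically:
  x=-0.776: |R|=0.65757 <1
  x=-0.679: |R|=0.65295 <1
  x=-0.622: |R|=0.65656 <1
  x=-0.613: |R|=0.65755 <1
  x=-1.955: |R|=1.79686 >1
  x=-1.663: |R|=1.32821 >1
  x=-1.631: |R|=1.28432 >1
Interval (-1.3889, 0).

left endpoint -1.3889.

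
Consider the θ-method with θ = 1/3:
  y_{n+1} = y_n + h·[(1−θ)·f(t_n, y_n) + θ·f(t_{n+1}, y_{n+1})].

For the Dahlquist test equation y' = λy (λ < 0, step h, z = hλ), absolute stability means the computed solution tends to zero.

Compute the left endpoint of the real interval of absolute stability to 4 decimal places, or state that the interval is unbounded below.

z* = -6.0000.

On y'=λy, z=hλ:
  y_{n+1} = y_n + z·[2/3·y_n + 1/3·y_{n+1}] ⇒ (1 − 1/3z)y_{n+1} = (1 + 2/3z)y_n
  Hence R(z) = (1 + 2/3z)/(1 − 1/3z).

Boundary: |R(x)|=1, x<0.
x=-0.53: |R|=0.5496
R=−1: 1+2/3x = −1+1/3x ⇒ -1/3x=2 ⇒ x=2/(-1/3)=-6.0000
Confirm numerically:
  x=-5.739: |R|=0.97013 <1
  x=-3.070: |R|=0.51730 <1
  x=-3.001: |R|=0.50025 <1
  x=-2.514: |R|=0.36779 <1
  x=-6.539: |R|=1.05650 >1
  x=-6.367: |R|=1.03918 >1
  x=-6.191: |R|=1.02078 >1
So |R|<1 on (-6.0000, 0).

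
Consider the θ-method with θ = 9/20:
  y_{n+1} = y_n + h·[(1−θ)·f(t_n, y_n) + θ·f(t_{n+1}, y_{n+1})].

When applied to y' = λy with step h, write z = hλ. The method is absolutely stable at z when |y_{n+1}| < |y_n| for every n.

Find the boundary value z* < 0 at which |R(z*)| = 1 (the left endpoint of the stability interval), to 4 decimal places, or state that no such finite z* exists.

left endpoint -20.0000.

Set f=λy, z=hλ:
  y_{n+1} = y_n + z·[11/20·y_n + 9/20·y_{n+1}] ⇒ (1 − 9/20z)y_{n+1} = (1 + 11/20z)y_n
  Hence R(z) = (1 + 11/20z)/(1 − 9/20z).

Find x<0 with |R(x)|<1.
x=-1.27: |R|=0.1919
R=−1: 1+11/20x = −1+9/20x ⇒ -1/10x=2 ⇒ x=2/(-1/10)=-20.0000
Confirm numerically:
  x=-17.198: |R|=0.96794 <1
  x=-12.496: |R|=0.88670 <1
  x=-12.316: |R|=0.88255 <1
  x=-20.408: |R|=1.00401 >1
  x=-20.147: |R|=1.00146 >1
  x=-20.029: |R|=1.00029 >1
So |R|<1 on (-20.0000, 0).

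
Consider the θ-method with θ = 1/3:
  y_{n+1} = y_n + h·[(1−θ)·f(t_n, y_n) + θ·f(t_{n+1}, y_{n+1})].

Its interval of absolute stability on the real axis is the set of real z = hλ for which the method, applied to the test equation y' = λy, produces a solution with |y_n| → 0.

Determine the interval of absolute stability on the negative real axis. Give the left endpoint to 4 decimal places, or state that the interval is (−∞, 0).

On y'=λy, z=hλ:
  y_{n+1} = y_n + z·[2/3·y_n + 1/3·y_{n+1}] ⇒ (1 − 1/3z)y_{n+1} = (1 + 2/3z)y_n
  ⇒ R(z) = (1 + 2/3z)/(1 − 1/3z).

Solve |R(x)|<1 on ℝ⁻.
x=-1.14: |R|=0.1739
R=−1: 1+2/3x = −1+1/3x ⇒ -1/3x=2 ⇒ x=2/(-1/3)=-6.0000
Confirm numerically:
  x=-5.390: |R|=0.92729 <1
  x=-4.159: |R|=0.74284 <1
  x=-3.948: |R|=0.70466 <1
  x=-2.626: |R|=0.40028 <1
  x=-6.150: |R|=1.01639 >1
  x=-6.081: |R|=1.00892 >1
  x=-6.078: |R|=1.00859 >1
Stable set (-6.0000, 0).

z∈(-6.0000,0).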